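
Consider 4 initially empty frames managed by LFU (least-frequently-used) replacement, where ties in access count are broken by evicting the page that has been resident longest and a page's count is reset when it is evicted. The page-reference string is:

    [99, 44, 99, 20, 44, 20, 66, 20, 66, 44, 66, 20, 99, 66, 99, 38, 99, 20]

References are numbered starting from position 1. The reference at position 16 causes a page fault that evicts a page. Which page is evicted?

pos 1: 99 -> miss, frames {99}
pos 2: 44 -> miss, frames {99,44}
pos 3: 99 -> hit
pos 4: 20 -> miss, frames {99,44,20}
pos 5: 44 -> hit
pos 6: 20 -> hit
pos 7: 66 -> miss, frames {99,44,20,66}
pos 8: 20 -> hit
pos 9: 66 -> hit
pos 10: 44 -> hit
pos 11: 66 -> hit
pos 12: 20 -> hit
pos 13: 99 -> hit
pos 14: 66 -> hit
pos 15: 99 -> hit
pos 16: 38 -> miss, evict 44, frames {99,20,66,38}
At position 16, page 44 is evicted.

44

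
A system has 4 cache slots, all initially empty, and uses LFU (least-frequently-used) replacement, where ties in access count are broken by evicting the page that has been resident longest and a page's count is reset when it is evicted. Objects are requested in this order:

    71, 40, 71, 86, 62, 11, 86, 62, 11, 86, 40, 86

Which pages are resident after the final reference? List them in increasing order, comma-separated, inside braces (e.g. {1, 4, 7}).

71: fault, frames {71}
40: fault, frames {71,40}
71: hit
86: fault, frames {71,40,86}
62: fault, frames {71,40,86,62}
11: fault, evict 40, frames {71,86,62,11}
86: hit
62: hit
11: hit
86: hit
40: fault, evict 71, frames {86,62,11,40}
86: hit

{11, 40, 62, 86}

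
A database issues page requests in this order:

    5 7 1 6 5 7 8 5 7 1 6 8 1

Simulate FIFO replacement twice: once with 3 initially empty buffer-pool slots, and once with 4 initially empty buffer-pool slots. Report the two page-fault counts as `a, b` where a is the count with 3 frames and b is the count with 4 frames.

3 frames: F F F F F F F . . F F . . → 9 faults.
4 frames: F F F F . . F F F F F F . → 10 faults.
10 > 9: adding a frame increased faults — Belady's anomaly.

9, 10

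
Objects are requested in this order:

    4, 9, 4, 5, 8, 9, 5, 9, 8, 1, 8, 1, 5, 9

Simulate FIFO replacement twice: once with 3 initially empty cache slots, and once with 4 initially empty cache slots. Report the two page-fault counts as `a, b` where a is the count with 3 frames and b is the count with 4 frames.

3 frames: F F . F F . . . . F . . . F → 6 faults.
4 frames: F F . F F . . . . F . . . . → 5 faults.
5 < 6: adding a frame reduced faults, as is typical.

6, 5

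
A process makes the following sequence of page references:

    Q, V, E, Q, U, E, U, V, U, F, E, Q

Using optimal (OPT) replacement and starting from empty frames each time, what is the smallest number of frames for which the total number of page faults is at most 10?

2

f=1: 12 faults
f=2: 8 faults
f=3: 6 faults
f=4: 5 faults
f=5: 5 faults
Smallest f with faults ≤ 10 is 2.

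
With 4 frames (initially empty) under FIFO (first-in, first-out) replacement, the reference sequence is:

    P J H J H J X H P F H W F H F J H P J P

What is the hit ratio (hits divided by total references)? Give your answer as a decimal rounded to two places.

0.55

P → fault, frames [P]
J → fault, frames [P, J]
H → fault, frames [P, J, H]
J → hit
H → hit
J → hit
X → fault, frames [P, J, H, X]
H → hit
P → hit
F → fault, evict P, frames [J, H, X, F]
H → hit
W → fault, evict J, frames [H, X, F, W]
F → hit
H → hit
F → hit
J → fault, evict H, frames [X, F, W, J]
H → fault, evict X, frames [F, W, J, H]
P → fault, evict F, frames [W, J, H, P]
J → hit
P → hit
Hits: 11 of 20 references → 11/20 = 0.5500.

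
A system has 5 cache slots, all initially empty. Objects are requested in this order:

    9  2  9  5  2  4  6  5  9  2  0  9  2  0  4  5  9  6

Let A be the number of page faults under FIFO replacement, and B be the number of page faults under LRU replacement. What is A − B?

Under FIFO: F F . F . F F . . . F F F . . F . . → 9 faults.
Under LRU: F F . F . F F . . . F . . . F . . F → 8 faults.
A − B = 9 − 8 = 1.

1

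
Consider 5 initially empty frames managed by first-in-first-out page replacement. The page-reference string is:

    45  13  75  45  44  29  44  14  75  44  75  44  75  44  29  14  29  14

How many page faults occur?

6

45 -> fault, frames [45]
13 -> fault, frames [45, 13]
75 -> fault, frames [45, 13, 75]
45 -> hit
44 -> fault, frames [45, 13, 75, 44]
29 -> fault, frames [45, 13, 75, 44, 29]
44 -> hit
14 -> fault, evict 45, frames [13, 75, 44, 29, 14]
75 -> hit
44 -> hit
75 -> hit
44 -> hit
75 -> hit
44 -> hit
29 -> hit
14 -> hit
29 -> hit
14 -> hit
Page faults: 6.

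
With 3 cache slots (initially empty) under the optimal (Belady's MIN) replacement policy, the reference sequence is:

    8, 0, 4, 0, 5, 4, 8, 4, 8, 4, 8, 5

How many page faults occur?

8 → fault, frames {8}
0 → fault, frames {8,0}
4 → fault, frames {8,0,4}
0 → hit
5 → fault, evict 0, frames {8,4,5}
4 → hit
8 → hit
4 → hit
8 → hit
4 → hit
8 → hit
5 → hit
Page faults: 4.

4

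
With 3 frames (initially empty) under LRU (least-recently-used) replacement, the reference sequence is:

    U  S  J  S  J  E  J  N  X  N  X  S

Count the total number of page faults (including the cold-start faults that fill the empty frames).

7

U -> miss, frames {U}
S -> miss, frames {U,S}
J -> miss, frames {U,S,J}
S -> hit
J -> hit
E -> miss, evict U, frames {S,J,E}
J -> hit
N -> miss, evict S, frames {E,J,N}
X -> miss, evict E, frames {J,N,X}
N -> hit
X -> hit
S -> miss, evict J, frames {N,X,S}
Page faults: 7.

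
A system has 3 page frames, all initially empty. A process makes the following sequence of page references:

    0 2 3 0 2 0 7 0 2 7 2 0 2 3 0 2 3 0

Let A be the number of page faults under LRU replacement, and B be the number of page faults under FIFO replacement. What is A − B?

-2

Under LRU: F F F . . . F . . . . . . F . . . . → 5 faults.
Under FIFO: F F F . . . F F F . . . . F . . . . → 7 faults.
A − B = 5 − 7 = -2.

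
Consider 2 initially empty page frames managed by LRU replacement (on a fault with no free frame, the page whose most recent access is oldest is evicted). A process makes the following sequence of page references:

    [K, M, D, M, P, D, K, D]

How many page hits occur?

2

K → miss, frames [K]
M → miss, frames [K, M]
D → miss, evict K, frames [M, D]
M → hit
P → miss, evict D, frames [M, P]
D → miss, evict M, frames [P, D]
K → miss, evict P, frames [D, K]
D → hit
Hits: 2.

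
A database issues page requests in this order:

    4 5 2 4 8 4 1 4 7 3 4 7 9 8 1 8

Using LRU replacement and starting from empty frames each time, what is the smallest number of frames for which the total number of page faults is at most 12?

3

f=1: 16 faults
f=2: 13 faults
f=3: 10 faults
f=4: 10 faults
f=5: 10 faults
f=6: 8 faults
f=7: 8 faults
f=8: 8 faults
Smallest f with faults ≤ 12 is 3.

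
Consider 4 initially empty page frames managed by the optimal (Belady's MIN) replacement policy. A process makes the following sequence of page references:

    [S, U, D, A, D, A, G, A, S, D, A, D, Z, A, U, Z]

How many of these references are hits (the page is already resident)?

9

S → fault, frames {S}
U → fault, frames {S,U}
D → fault, frames {S,U,D}
A → fault, frames {S,U,D,A}
D → hit
A → hit
G → fault, evict U, frames {S,D,A,G}
A → hit
S → hit
D → hit
A → hit
D → hit
Z → fault, evict G, frames {S,D,A,Z}
A → hit
U → fault, evict A, frames {S,D,Z,U}
Z → hit
Hits: 9.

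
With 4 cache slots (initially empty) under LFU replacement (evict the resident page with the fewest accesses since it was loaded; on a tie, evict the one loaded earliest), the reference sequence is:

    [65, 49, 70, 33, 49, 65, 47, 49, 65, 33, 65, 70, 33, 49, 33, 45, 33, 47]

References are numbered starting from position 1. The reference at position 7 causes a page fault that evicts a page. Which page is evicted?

pos 1: 65: fault, frames {65}
pos 2: 49: fault, frames {65,49}
pos 3: 70: fault, frames {65,49,70}
pos 4: 33: fault, frames {65,49,70,33}
pos 5: 49: hit
pos 6: 65: hit
pos 7: 47: fault, evict 70, frames {65,49,33,47}
At position 7, page 70 is evicted.

70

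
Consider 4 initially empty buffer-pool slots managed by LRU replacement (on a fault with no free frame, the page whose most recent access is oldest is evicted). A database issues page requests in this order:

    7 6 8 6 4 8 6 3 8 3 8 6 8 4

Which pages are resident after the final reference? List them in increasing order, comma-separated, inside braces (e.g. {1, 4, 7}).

{3, 4, 6, 8}

7 -> miss, frames {7}
6 -> miss, frames {7,6}
8 -> miss, frames {7,6,8}
6 -> hit
4 -> miss, frames {7,8,6,4}
8 -> hit
6 -> hit
3 -> miss, evict 7, frames {4,8,6,3}
8 -> hit
3 -> hit
8 -> hit
6 -> hit
8 -> hit
4 -> hit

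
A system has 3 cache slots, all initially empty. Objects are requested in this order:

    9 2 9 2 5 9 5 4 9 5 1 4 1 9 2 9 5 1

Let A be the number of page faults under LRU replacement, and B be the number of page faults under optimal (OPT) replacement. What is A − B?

Under LRU: F F . . F . . F . . F F . F F . F F → 10 faults.
Under OPT: F F . . F . . F . . F . . . F . F . → 7 faults.
A − B = 10 − 7 = 3.

3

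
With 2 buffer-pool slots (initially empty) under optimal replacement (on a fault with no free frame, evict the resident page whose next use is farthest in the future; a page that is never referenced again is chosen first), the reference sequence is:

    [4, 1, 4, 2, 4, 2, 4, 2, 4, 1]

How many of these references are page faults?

4

4: fault, frames {4}
1: fault, frames {4,1}
4: hit
2: fault, evict 1, frames {4,2}
4: hit
2: hit
4: hit
2: hit
4: hit
1: fault, evict 2, frames {4,1}
Page faults: 4.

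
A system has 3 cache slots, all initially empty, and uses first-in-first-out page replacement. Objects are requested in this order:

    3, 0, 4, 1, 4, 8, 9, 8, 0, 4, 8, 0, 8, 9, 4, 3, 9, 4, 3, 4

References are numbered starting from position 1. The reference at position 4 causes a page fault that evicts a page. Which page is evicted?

3

pos 1: 3: miss, frames {3}
pos 2: 0: miss, frames {3,0}
pos 3: 4: miss, frames {3,0,4}
pos 4: 1: miss, evict 3, frames {0,4,1}
At position 4, page 3 is evicted.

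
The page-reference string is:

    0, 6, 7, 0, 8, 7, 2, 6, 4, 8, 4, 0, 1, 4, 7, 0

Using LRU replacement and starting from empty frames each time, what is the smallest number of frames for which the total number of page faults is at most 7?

7

f=1: 16 faults
f=2: 15 faults
f=3: 12 faults
f=4: 11 faults
f=5: 9 faults
f=6: 8 faults
f=7: 7 faults
Smallest f with faults ≤ 7 is 7.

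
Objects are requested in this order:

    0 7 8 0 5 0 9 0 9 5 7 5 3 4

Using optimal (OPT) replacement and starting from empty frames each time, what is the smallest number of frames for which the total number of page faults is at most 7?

f=1: 14 faults
f=2: 9 faults
f=3: 8 faults
f=4: 7 faults
f=5: 7 faults
f=6: 7 faults
f=7: 7 faults
Smallest f with faults ≤ 7 is 4.

4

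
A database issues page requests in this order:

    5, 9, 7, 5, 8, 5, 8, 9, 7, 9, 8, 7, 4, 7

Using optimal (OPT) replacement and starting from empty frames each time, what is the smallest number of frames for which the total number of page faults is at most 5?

f=1: 14 faults
f=2: 8 faults
f=3: 6 faults
f=4: 5 faults
f=5: 5 faults
Smallest f with faults ≤ 5 is 4.

4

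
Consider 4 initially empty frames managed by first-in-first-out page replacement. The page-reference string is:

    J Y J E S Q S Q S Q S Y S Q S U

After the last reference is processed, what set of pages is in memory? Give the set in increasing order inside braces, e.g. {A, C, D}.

{E, Q, S, U}

J -> miss, frames {J}
Y -> miss, frames {J,Y}
J -> hit
E -> miss, frames {J,Y,E}
S -> miss, frames {J,Y,E,S}
Q -> miss, evict J, frames {Y,E,S,Q}
S -> hit
Q -> hit
S -> hit
Q -> hit
S -> hit
Y -> hit
S -> hit
Q -> hit
S -> hit
U -> miss, evict Y, frames {E,S,Q,U}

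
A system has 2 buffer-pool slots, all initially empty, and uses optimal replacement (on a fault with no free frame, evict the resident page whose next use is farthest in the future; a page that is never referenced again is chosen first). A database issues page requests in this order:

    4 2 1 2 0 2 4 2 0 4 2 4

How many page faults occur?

4 -> fault, frames [4]
2 -> fault, frames [4, 2]
1 -> fault, evict 4, frames [2, 1]
2 -> hit
0 -> fault, evict 1, frames [2, 0]
2 -> hit
4 -> fault, evict 0, frames [2, 4]
2 -> hit
0 -> fault, evict 2, frames [4, 0]
4 -> hit
2 -> fault, evict 0, frames [4, 2]
4 -> hit
Page faults: 7.

7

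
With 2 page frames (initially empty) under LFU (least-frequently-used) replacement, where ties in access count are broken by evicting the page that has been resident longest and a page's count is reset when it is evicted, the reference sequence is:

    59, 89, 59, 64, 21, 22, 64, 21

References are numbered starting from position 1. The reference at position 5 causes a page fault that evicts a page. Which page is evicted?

64

pos 1: 59: miss, frames [59]
pos 2: 89: miss, frames [59, 89]
pos 3: 59: hit
pos 4: 64: miss, evict 89, frames [59, 64]
pos 5: 21: miss, evict 64, frames [59, 21]
At position 5, page 64 is evicted.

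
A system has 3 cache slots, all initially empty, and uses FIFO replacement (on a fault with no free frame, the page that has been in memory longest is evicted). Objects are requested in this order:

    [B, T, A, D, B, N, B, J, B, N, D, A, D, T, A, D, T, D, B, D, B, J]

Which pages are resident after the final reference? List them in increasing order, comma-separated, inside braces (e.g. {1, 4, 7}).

{B, D, J}

B: miss, frames {B}
T: miss, frames {B,T}
A: miss, frames {B,T,A}
D: miss, evict B, frames {T,A,D}
B: miss, evict T, frames {A,D,B}
N: miss, evict A, frames {D,B,N}
B: hit
J: miss, evict D, frames {B,N,J}
B: hit
N: hit
D: miss, evict B, frames {N,J,D}
A: miss, evict N, frames {J,D,A}
D: hit
T: miss, evict J, frames {D,A,T}
A: hit
D: hit
T: hit
D: hit
B: miss, evict D, frames {A,T,B}
D: miss, evict A, frames {T,B,D}
B: hit
J: miss, evict T, frames {B,D,J}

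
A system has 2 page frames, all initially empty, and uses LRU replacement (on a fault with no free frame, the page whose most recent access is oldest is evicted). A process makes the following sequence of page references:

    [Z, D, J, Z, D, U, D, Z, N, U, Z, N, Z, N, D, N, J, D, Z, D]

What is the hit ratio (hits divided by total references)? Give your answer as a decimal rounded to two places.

Z -> fault, frames {Z}
D -> fault, frames {Z,D}
J -> fault, evict Z, frames {D,J}
Z -> fault, evict D, frames {J,Z}
D -> fault, evict J, frames {Z,D}
U -> fault, evict Z, frames {D,U}
D -> hit
Z -> fault, evict U, frames {D,Z}
N -> fault, evict D, frames {Z,N}
U -> fault, evict Z, frames {N,U}
Z -> fault, evict N, frames {U,Z}
N -> fault, evict U, frames {Z,N}
Z -> hit
N -> hit
D -> fault, evict Z, frames {N,D}
N -> hit
J -> fault, evict D, frames {N,J}
D -> fault, evict N, frames {J,D}
Z -> fault, evict J, frames {D,Z}
D -> hit
Hits: 5 of 20 references → 5/20 = 0.2500.

0.25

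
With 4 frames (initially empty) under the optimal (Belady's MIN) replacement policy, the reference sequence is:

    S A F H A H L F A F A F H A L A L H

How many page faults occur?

S → fault, frames [S]
A → fault, frames [S, A]
F → fault, frames [S, A, F]
H → fault, frames [S, A, F, H]
A → hit
H → hit
L → fault, evict S, frames [A, F, H, L]
F → hit
A → hit
F → hit
A → hit
F → hit
H → hit
A → hit
L → hit
A → hit
L → hit
H → hit
Page faults: 5.

5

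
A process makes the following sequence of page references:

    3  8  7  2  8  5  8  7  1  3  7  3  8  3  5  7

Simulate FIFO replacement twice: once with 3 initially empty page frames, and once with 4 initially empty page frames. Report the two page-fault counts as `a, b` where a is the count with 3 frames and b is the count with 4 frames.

12, 10

3 frames: F F F F . F F F F F . . F . F F → 12 faults.
4 frames: F F F F . F . . F F F . F . F . → 10 faults.
10 < 12: adding a frame reduced faults, as is typical.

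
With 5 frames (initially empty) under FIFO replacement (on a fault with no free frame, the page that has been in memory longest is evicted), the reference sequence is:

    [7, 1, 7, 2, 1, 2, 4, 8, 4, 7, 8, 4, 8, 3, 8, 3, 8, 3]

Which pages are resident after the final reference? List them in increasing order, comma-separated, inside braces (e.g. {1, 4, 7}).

7: fault, frames [7]
1: fault, frames [7, 1]
7: hit
2: fault, frames [7, 1, 2]
1: hit
2: hit
4: fault, frames [7, 1, 2, 4]
8: fault, frames [7, 1, 2, 4, 8]
4: hit
7: hit
8: hit
4: hit
8: hit
3: fault, evict 7, frames [1, 2, 4, 8, 3]
8: hit
3: hit
8: hit
3: hit

{1, 2, 3, 4, 8}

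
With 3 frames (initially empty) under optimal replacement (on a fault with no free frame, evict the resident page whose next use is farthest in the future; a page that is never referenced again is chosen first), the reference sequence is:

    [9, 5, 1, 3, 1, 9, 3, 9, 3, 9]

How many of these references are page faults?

9 -> fault, frames (9)
5 -> fault, frames (9 5)
1 -> fault, frames (9 5 1)
3 -> fault, evict 5, frames (9 1 3)
1 -> hit
9 -> hit
3 -> hit
9 -> hit
3 -> hit
9 -> hit
Page faults: 4.

4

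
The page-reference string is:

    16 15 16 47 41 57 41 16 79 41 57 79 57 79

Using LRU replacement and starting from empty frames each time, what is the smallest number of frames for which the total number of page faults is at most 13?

f=1: 14 faults
f=2: 10 faults
f=3: 8 faults
f=4: 6 faults
f=5: 6 faults
f=6: 6 faults
Smallest f with faults ≤ 13 is 2.

2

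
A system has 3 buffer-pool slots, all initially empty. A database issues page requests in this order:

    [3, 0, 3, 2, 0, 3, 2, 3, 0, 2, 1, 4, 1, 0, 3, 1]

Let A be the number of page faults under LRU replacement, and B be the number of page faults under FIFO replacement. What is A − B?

Under LRU: F F . F . . . . . . F F . F F . → 7 faults.
Under FIFO: F F . F . . . . . . F F . F F F → 8 faults.
A − B = 7 − 8 = -1.

-1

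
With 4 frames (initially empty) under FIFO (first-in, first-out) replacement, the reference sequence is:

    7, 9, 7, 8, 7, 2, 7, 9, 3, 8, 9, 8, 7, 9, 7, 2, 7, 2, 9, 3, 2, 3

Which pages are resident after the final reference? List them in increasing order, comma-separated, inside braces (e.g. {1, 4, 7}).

{2, 3, 7, 9}

7 → miss, frames [7]
9 → miss, frames [7, 9]
7 → hit
8 → miss, frames [7, 9, 8]
7 → hit
2 → miss, frames [7, 9, 8, 2]
7 → hit
9 → hit
3 → miss, evict 7, frames [9, 8, 2, 3]
8 → hit
9 → hit
8 → hit
7 → miss, evict 9, frames [8, 2, 3, 7]
9 → miss, evict 8, frames [2, 3, 7, 9]
7 → hit
2 → hit
7 → hit
2 → hit
9 → hit
3 → hit
2 → hit
3 → hit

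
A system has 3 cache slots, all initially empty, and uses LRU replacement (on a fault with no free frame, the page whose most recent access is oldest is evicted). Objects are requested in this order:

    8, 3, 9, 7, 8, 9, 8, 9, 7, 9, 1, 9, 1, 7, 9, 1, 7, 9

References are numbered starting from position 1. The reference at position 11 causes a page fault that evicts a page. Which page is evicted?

pos 1: 8 -> miss, frames {8}
pos 2: 3 -> miss, frames {8,3}
pos 3: 9 -> miss, frames {8,3,9}
pos 4: 7 -> miss, evict 8, frames {3,9,7}
pos 5: 8 -> miss, evict 3, frames {9,7,8}
pos 6: 9 -> hit
pos 7: 8 -> hit
pos 8: 9 -> hit
pos 9: 7 -> hit
pos 10: 9 -> hit
pos 11: 1 -> miss, evict 8, frames {7,9,1}
At position 11, page 8 is evicted.

8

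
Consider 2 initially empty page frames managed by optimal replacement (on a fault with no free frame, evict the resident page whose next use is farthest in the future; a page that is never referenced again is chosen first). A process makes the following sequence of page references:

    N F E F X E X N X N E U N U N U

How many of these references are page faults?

7

N -> miss, frames {N}
F -> miss, frames {N,F}
E -> miss, evict N, frames {F,E}
F -> hit
X -> miss, evict F, frames {E,X}
E -> hit
X -> hit
N -> miss, evict E, frames {X,N}
X -> hit
N -> hit
E -> miss, evict X, frames {N,E}
U -> miss, evict E, frames {N,U}
N -> hit
U -> hit
N -> hit
U -> hit
Page faults: 7.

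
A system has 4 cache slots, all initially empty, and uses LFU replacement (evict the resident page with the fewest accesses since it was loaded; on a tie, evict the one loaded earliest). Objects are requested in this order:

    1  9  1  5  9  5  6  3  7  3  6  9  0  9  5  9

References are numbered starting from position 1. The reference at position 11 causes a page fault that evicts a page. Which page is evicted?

3

pos 1: 1 → fault, frames (1)
pos 2: 9 → fault, frames (1 9)
pos 3: 1 → hit
pos 4: 5 → fault, frames (1 9 5)
pos 5: 9 → hit
pos 6: 5 → hit
pos 7: 6 → fault, frames (1 9 5 6)
pos 8: 3 → fault, evict 6, frames (1 9 5 3)
pos 9: 7 → fault, evict 3, frames (1 9 5 7)
pos 10: 3 → fault, evict 7, frames (1 9 5 3)
pos 11: 6 → fault, evict 3, frames (1 9 5 6)
At position 11, page 3 is evicted.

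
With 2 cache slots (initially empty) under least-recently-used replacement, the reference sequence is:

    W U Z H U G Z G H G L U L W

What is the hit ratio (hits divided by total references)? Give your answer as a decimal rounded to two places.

W → miss, frames {W}
U → miss, frames {W,U}
Z → miss, evict W, frames {U,Z}
H → miss, evict U, frames {Z,H}
U → miss, evict Z, frames {H,U}
G → miss, evict H, frames {U,G}
Z → miss, evict U, frames {G,Z}
G → hit
H → miss, evict Z, frames {G,H}
G → hit
L → miss, evict H, frames {G,L}
U → miss, evict G, frames {L,U}
L → hit
W → miss, evict U, frames {L,W}
Hits: 3 of 14 references → 3/14 = 0.2143.

0.21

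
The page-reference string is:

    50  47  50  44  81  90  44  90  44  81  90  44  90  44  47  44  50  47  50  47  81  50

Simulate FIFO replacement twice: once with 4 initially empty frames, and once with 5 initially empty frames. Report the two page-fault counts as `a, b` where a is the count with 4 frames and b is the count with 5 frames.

7, 5

4 frames: F F . F F F . . . . . . . . . . F F . . . . → 7 faults.
5 frames: F F . F F F . . . . . . . . . . . . . . . . → 5 faults.
5 < 7: adding a frame reduced faults, as is typical.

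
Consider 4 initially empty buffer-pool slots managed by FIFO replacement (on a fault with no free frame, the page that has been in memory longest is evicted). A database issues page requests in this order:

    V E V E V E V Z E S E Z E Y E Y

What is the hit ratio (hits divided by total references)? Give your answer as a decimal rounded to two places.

V → miss, frames (V)
E → miss, frames (V E)
V → hit
E → hit
V → hit
E → hit
V → hit
Z → miss, frames (V E Z)
E → hit
S → miss, frames (V E Z S)
E → hit
Z → hit
E → hit
Y → miss, evict V, frames (E Z S Y)
E → hit
Y → hit
Hits: 11 of 16 references → 11/16 = 0.6875.

0.69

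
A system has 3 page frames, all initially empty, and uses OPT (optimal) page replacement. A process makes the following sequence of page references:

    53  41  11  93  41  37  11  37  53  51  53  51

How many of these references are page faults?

53 → miss, frames (53)
41 → miss, frames (53 41)
11 → miss, frames (53 41 11)
93 → miss, evict 53, frames (41 11 93)
41 → hit
37 → miss, evict 93, frames (41 11 37)
11 → hit
37 → hit
53 → miss, evict 37, frames (41 11 53)
51 → miss, evict 11, frames (41 53 51)
53 → hit
51 → hit
Page faults: 7.

7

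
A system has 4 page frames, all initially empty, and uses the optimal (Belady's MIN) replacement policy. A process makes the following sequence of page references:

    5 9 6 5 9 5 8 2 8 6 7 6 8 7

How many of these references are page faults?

5 → miss, frames [5]
9 → miss, frames [5, 9]
6 → miss, frames [5, 9, 6]
5 → hit
9 → hit
5 → hit
8 → miss, frames [5, 9, 6, 8]
2 → miss, evict 9, frames [5, 6, 8, 2]
8 → hit
6 → hit
7 → miss, evict 2, frames [5, 6, 8, 7]
6 → hit
8 → hit
7 → hit
Page faults: 6.

6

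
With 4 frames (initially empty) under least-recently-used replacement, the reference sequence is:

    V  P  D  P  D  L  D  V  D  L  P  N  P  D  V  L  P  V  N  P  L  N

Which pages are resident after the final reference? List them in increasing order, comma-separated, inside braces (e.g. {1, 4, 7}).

V: fault, frames {V}
P: fault, frames {V,P}
D: fault, frames {V,P,D}
P: hit
D: hit
L: fault, frames {V,P,D,L}
D: hit
V: hit
D: hit
L: hit
P: hit
N: fault, evict V, frames {D,L,P,N}
P: hit
D: hit
V: fault, evict L, frames {N,P,D,V}
L: fault, evict N, frames {P,D,V,L}
P: hit
V: hit
N: fault, evict D, frames {L,P,V,N}
P: hit
L: hit
N: hit

{L, N, P, V}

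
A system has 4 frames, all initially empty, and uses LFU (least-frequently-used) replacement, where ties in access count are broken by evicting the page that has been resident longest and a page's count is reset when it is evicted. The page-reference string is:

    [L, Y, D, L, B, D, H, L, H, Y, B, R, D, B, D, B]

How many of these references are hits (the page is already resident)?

L → fault, frames {L}
Y → fault, frames {L,Y}
D → fault, frames {L,Y,D}
L → hit
B → fault, frames {L,Y,D,B}
D → hit
H → fault, evict Y, frames {L,D,B,H}
L → hit
H → hit
Y → fault, evict B, frames {L,D,H,Y}
B → fault, evict Y, frames {L,D,H,B}
R → fault, evict B, frames {L,D,H,R}
D → hit
B → fault, evict R, frames {L,D,H,B}
D → hit
B → hit
Hits: 7.

7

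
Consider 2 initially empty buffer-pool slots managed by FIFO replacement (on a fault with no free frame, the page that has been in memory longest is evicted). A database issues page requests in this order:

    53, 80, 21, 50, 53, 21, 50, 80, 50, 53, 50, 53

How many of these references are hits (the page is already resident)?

2

53 → fault, frames [53]
80 → fault, frames [53, 80]
21 → fault, evict 53, frames [80, 21]
50 → fault, evict 80, frames [21, 50]
53 → fault, evict 21, frames [50, 53]
21 → fault, evict 50, frames [53, 21]
50 → fault, evict 53, frames [21, 50]
80 → fault, evict 21, frames [50, 80]
50 → hit
53 → fault, evict 50, frames [80, 53]
50 → fault, evict 80, frames [53, 50]
53 → hit
Hits: 2.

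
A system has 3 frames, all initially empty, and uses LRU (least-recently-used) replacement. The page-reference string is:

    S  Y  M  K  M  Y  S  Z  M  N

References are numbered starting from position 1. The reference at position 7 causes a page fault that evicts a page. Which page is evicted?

pos 1: S -> fault, frames (S)
pos 2: Y -> fault, frames (S Y)
pos 3: M -> fault, frames (S Y M)
pos 4: K -> fault, evict S, frames (Y M K)
pos 5: M -> hit
pos 6: Y -> hit
pos 7: S -> fault, evict K, frames (M Y S)
At position 7, page K is evicted.

K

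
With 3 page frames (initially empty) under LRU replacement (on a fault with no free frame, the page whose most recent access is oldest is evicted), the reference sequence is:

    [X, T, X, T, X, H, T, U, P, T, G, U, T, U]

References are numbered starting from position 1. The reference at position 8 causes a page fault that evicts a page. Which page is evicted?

pos 1: X → fault, frames [X]
pos 2: T → fault, frames [X, T]
pos 3: X → hit
pos 4: T → hit
pos 5: X → hit
pos 6: H → fault, frames [T, X, H]
pos 7: T → hit
pos 8: U → fault, evict X, frames [H, T, U]
At position 8, page X is evicted.

X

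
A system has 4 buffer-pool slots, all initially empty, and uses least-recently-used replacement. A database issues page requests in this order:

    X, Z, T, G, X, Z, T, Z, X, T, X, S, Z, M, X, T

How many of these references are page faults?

X -> fault, frames [X]
Z -> fault, frames [X, Z]
T -> fault, frames [X, Z, T]
G -> fault, frames [X, Z, T, G]
X -> hit
Z -> hit
T -> hit
Z -> hit
X -> hit
T -> hit
X -> hit
S -> fault, evict G, frames [Z, T, X, S]
Z -> hit
M -> fault, evict T, frames [X, S, Z, M]
X -> hit
T -> fault, evict S, frames [Z, M, X, T]
Page faults: 7.

7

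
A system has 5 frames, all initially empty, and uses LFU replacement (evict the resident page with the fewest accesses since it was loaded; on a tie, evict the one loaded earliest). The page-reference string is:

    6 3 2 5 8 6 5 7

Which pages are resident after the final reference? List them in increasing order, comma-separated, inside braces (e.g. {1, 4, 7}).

6 -> fault, frames {6}
3 -> fault, frames {6,3}
2 -> fault, frames {6,3,2}
5 -> fault, frames {6,3,2,5}
8 -> fault, frames {6,3,2,5,8}
6 -> hit
5 -> hit
7 -> fault, evict 3, frames {6,2,5,8,7}

{2, 5, 6, 7, 8}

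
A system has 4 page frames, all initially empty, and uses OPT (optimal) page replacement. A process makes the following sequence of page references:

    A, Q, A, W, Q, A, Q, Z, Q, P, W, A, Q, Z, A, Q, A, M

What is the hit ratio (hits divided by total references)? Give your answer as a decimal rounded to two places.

0.61

A: miss, frames (A)
Q: miss, frames (A Q)
A: hit
W: miss, frames (A Q W)
Q: hit
A: hit
Q: hit
Z: miss, frames (A Q W Z)
Q: hit
P: miss, evict Z, frames (A Q W P)
W: hit
A: hit
Q: hit
Z: miss, evict P, frames (A Q W Z)
A: hit
Q: hit
A: hit
M: miss, evict Z, frames (A Q W M)
Hits: 11 of 18 references → 11/18 = 0.6111.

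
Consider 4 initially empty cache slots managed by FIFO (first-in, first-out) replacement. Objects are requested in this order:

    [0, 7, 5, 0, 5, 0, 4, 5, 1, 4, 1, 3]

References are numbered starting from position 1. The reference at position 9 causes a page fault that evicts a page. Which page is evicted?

pos 1: 0: fault, frames [0]
pos 2: 7: fault, frames [0, 7]
pos 3: 5: fault, frames [0, 7, 5]
pos 4: 0: hit
pos 5: 5: hit
pos 6: 0: hit
pos 7: 4: fault, frames [0, 7, 5, 4]
pos 8: 5: hit
pos 9: 1: fault, evict 0, frames [7, 5, 4, 1]
At position 9, page 0 is evicted.

0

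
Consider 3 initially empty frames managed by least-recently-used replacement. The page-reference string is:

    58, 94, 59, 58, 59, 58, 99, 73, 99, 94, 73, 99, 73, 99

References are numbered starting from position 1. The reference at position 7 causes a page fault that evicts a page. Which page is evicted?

94

pos 1: 58: fault, frames (58)
pos 2: 94: fault, frames (58 94)
pos 3: 59: fault, frames (58 94 59)
pos 4: 58: hit
pos 5: 59: hit
pos 6: 58: hit
pos 7: 99: fault, evict 94, frames (59 58 99)
At position 7, page 94 is evicted.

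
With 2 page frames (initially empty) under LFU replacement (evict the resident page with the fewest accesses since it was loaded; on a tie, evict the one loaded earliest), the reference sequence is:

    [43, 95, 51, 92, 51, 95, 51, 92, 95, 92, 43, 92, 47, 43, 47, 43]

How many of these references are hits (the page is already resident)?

2

43 → miss, frames [43]
95 → miss, frames [43, 95]
51 → miss, evict 43, frames [95, 51]
92 → miss, evict 95, frames [51, 92]
51 → hit
95 → miss, evict 92, frames [51, 95]
51 → hit
92 → miss, evict 95, frames [51, 92]
95 → miss, evict 92, frames [51, 95]
92 → miss, evict 95, frames [51, 92]
43 → miss, evict 92, frames [51, 43]
92 → miss, evict 43, frames [51, 92]
47 → miss, evict 92, frames [51, 47]
43 → miss, evict 47, frames [51, 43]
47 → miss, evict 43, frames [51, 47]
43 → miss, evict 47, frames [51, 43]
Hits: 2.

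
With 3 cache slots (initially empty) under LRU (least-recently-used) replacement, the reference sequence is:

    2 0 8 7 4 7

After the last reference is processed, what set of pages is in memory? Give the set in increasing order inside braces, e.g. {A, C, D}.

2 -> fault, frames {2}
0 -> fault, frames {2,0}
8 -> fault, frames {2,0,8}
7 -> fault, evict 2, frames {0,8,7}
4 -> fault, evict 0, frames {8,7,4}
7 -> hit

{4, 7, 8}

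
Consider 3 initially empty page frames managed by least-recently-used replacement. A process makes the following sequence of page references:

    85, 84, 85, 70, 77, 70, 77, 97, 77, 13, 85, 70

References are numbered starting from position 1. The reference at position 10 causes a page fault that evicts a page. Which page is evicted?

pos 1: 85 → fault, frames [85]
pos 2: 84 → fault, frames [85, 84]
pos 3: 85 → hit
pos 4: 70 → fault, frames [84, 85, 70]
pos 5: 77 → fault, evict 84, frames [85, 70, 77]
pos 6: 70 → hit
pos 7: 77 → hit
pos 8: 97 → fault, evict 85, frames [70, 77, 97]
pos 9: 77 → hit
pos 10: 13 → fault, evict 70, frames [97, 77, 13]
At position 10, page 70 is evicted.

70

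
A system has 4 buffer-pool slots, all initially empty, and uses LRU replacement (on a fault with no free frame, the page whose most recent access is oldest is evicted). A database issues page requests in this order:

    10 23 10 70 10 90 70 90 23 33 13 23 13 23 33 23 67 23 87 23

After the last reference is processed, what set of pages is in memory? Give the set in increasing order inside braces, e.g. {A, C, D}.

{23, 33, 67, 87}

10 -> fault, frames {10}
23 -> fault, frames {10,23}
10 -> hit
70 -> fault, frames {23,10,70}
10 -> hit
90 -> fault, frames {23,70,10,90}
70 -> hit
90 -> hit
23 -> hit
33 -> fault, evict 10, frames {70,90,23,33}
13 -> fault, evict 70, frames {90,23,33,13}
23 -> hit
13 -> hit
23 -> hit
33 -> hit
23 -> hit
67 -> fault, evict 90, frames {13,33,23,67}
23 -> hit
87 -> fault, evict 13, frames {33,67,23,87}
23 -> hit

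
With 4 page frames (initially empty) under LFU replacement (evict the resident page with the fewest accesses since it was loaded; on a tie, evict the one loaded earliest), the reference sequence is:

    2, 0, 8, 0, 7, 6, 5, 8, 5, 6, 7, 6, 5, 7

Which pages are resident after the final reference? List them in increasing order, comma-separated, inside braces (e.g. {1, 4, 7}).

2 -> miss, frames {2}
0 -> miss, frames {2,0}
8 -> miss, frames {2,0,8}
0 -> hit
7 -> miss, frames {2,0,8,7}
6 -> miss, evict 2, frames {0,8,7,6}
5 -> miss, evict 8, frames {0,7,6,5}
8 -> miss, evict 7, frames {0,6,5,8}
5 -> hit
6 -> hit
7 -> miss, evict 8, frames {0,6,5,7}
6 -> hit
5 -> hit
7 -> hit

{0, 5, 6, 7}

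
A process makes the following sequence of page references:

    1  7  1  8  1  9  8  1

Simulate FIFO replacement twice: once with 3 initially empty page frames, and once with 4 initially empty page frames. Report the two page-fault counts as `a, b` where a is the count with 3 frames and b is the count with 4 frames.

5, 4

3 frames: F F . F . F . F → 5 faults.
4 frames: F F . F . F . . → 4 faults.
4 < 5: adding a frame reduced faults, as is typical.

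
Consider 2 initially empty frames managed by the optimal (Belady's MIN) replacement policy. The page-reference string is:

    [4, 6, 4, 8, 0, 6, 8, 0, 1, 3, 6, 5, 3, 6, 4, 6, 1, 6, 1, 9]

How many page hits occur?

4 → fault, frames {4}
6 → fault, frames {4,6}
4 → hit
8 → fault, evict 4, frames {6,8}
0 → fault, evict 8, frames {6,0}
6 → hit
8 → fault, evict 6, frames {0,8}
0 → hit
1 → fault, evict 8, frames {0,1}
3 → fault, evict 0, frames {1,3}
6 → fault, evict 1, frames {3,6}
5 → fault, evict 6, frames {3,5}
3 → hit
6 → fault, evict 5, frames {3,6}
4 → fault, evict 3, frames {6,4}
6 → hit
1 → fault, evict 4, frames {6,1}
6 → hit
1 → hit
9 → fault, evict 1, frames {6,9}
Hits: 7.

7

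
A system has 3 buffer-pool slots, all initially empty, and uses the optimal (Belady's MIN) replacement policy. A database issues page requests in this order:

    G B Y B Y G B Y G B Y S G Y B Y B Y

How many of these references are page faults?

G: miss, frames {G}
B: miss, frames {G,B}
Y: miss, frames {G,B,Y}
B: hit
Y: hit
G: hit
B: hit
Y: hit
G: hit
B: hit
Y: hit
S: miss, evict B, frames {G,Y,S}
G: hit
Y: hit
B: miss, evict S, frames {G,Y,B}
Y: hit
B: hit
Y: hit
Page faults: 5.

5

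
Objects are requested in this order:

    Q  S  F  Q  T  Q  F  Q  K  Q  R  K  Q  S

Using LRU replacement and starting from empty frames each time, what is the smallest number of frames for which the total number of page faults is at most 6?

f=1: 14 faults
f=2: 11 faults
f=3: 7 faults
f=4: 7 faults
f=5: 7 faults
f=6: 6 faults
Smallest f with faults ≤ 6 is 6.

6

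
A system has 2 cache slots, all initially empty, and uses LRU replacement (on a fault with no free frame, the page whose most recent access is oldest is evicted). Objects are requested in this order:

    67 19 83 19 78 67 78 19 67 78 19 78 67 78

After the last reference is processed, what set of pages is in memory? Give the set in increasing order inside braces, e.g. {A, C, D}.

67: fault, frames [67]
19: fault, frames [67, 19]
83: fault, evict 67, frames [19, 83]
19: hit
78: fault, evict 83, frames [19, 78]
67: fault, evict 19, frames [78, 67]
78: hit
19: fault, evict 67, frames [78, 19]
67: fault, evict 78, frames [19, 67]
78: fault, evict 19, frames [67, 78]
19: fault, evict 67, frames [78, 19]
78: hit
67: fault, evict 19, frames [78, 67]
78: hit

{67, 78}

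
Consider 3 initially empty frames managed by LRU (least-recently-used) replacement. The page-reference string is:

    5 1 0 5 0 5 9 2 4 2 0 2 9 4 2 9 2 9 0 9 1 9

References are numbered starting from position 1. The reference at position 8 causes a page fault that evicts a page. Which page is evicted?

pos 1: 5 -> miss, frames [5]
pos 2: 1 -> miss, frames [5, 1]
pos 3: 0 -> miss, frames [5, 1, 0]
pos 4: 5 -> hit
pos 5: 0 -> hit
pos 6: 5 -> hit
pos 7: 9 -> miss, evict 1, frames [0, 5, 9]
pos 8: 2 -> miss, evict 0, frames [5, 9, 2]
At position 8, page 0 is evicted.

0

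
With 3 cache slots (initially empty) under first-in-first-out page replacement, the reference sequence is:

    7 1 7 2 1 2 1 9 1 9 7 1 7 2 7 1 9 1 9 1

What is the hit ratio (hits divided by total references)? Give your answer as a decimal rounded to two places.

0.60

7 -> fault, frames {7}
1 -> fault, frames {7,1}
7 -> hit
2 -> fault, frames {7,1,2}
1 -> hit
2 -> hit
1 -> hit
9 -> fault, evict 7, frames {1,2,9}
1 -> hit
9 -> hit
7 -> fault, evict 1, frames {2,9,7}
1 -> fault, evict 2, frames {9,7,1}
7 -> hit
2 -> fault, evict 9, frames {7,1,2}
7 -> hit
1 -> hit
9 -> fault, evict 7, frames {1,2,9}
1 -> hit
9 -> hit
1 -> hit
Hits: 12 of 20 references → 12/20 = 0.6000.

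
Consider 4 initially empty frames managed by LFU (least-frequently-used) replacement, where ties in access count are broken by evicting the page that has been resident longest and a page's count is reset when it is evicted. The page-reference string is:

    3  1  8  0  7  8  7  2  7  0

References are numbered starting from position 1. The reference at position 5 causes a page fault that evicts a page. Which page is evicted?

3

pos 1: 3 -> miss, frames {3}
pos 2: 1 -> miss, frames {3,1}
pos 3: 8 -> miss, frames {3,1,8}
pos 4: 0 -> miss, frames {3,1,8,0}
pos 5: 7 -> miss, evict 3, frames {1,8,0,7}
At position 5, page 3 is evicted.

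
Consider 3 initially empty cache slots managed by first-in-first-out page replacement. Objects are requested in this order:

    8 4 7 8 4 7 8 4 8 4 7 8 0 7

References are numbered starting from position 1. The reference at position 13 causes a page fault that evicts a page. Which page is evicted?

8

pos 1: 8 → fault, frames {8}
pos 2: 4 → fault, frames {8,4}
pos 3: 7 → fault, frames {8,4,7}
pos 4: 8 → hit
pos 5: 4 → hit
pos 6: 7 → hit
pos 7: 8 → hit
pos 8: 4 → hit
pos 9: 8 → hit
pos 10: 4 → hit
pos 11: 7 → hit
pos 12: 8 → hit
pos 13: 0 → fault, evict 8, frames {4,7,0}
At position 13, page 8 is evicted.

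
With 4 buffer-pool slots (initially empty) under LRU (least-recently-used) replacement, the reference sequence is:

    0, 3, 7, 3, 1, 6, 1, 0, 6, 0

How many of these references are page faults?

0 → fault, frames (0)
3 → fault, frames (0 3)
7 → fault, frames (0 3 7)
3 → hit
1 → fault, frames (0 7 3 1)
6 → fault, evict 0, frames (7 3 1 6)
1 → hit
0 → fault, evict 7, frames (3 6 1 0)
6 → hit
0 → hit
Page faults: 6.

6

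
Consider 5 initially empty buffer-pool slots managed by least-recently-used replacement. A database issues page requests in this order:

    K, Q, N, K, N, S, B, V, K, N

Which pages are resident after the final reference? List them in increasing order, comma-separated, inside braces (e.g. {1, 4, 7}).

K: fault, frames (K)
Q: fault, frames (K Q)
N: fault, frames (K Q N)
K: hit
N: hit
S: fault, frames (Q K N S)
B: fault, frames (Q K N S B)
V: fault, evict Q, frames (K N S B V)
K: hit
N: hit

{B, K, N, S, V}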